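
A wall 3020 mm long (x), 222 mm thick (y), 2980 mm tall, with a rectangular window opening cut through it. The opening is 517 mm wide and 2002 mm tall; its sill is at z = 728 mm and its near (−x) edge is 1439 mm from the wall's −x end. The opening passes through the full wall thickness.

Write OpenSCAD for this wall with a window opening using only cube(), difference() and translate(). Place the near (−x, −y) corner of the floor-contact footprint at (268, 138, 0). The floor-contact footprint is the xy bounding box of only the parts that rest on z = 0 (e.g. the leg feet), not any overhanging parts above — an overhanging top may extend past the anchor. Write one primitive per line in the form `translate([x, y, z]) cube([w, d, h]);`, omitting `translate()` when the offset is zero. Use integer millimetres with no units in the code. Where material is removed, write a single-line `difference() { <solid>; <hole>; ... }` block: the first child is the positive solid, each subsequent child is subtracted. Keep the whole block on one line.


difference() { translate([268, 138, 0]) cube([3020, 222, 2980]); translate([1707, 138, 728]) cube([517, 222, 2002]); }


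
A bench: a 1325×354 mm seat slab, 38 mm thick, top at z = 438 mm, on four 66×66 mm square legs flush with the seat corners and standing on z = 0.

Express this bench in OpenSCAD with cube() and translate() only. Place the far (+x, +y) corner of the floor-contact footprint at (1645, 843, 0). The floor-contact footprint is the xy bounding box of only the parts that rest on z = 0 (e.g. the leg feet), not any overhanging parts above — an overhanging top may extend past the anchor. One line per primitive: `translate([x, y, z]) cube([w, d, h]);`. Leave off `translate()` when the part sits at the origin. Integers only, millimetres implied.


// leg_h = 438 − 38 = 400
translate([320, 489, 400]) cube([1325, 354, 38]);
translate([320, 489, 0]) cube([66, 66, 400]);
translate([320, 777, 0]) cube([66, 66, 400]);
translate([1579, 489, 0]) cube([66, 66, 400]);
translate([1579, 777, 0]) cube([66, 66, 400]);


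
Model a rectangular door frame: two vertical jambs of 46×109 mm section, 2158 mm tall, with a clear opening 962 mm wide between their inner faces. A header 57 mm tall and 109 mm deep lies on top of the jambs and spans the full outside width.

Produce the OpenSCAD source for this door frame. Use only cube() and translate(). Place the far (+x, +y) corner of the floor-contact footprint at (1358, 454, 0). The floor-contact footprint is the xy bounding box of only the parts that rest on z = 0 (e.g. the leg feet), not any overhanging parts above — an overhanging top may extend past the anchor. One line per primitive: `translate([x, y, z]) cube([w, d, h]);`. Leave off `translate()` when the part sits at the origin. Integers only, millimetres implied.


translate([304, 345, 0]) cube([46, 109, 2158]);
translate([1312, 345, 0]) cube([46, 109, 2158]);
translate([304, 345, 2158]) cube([1054, 109, 57]);


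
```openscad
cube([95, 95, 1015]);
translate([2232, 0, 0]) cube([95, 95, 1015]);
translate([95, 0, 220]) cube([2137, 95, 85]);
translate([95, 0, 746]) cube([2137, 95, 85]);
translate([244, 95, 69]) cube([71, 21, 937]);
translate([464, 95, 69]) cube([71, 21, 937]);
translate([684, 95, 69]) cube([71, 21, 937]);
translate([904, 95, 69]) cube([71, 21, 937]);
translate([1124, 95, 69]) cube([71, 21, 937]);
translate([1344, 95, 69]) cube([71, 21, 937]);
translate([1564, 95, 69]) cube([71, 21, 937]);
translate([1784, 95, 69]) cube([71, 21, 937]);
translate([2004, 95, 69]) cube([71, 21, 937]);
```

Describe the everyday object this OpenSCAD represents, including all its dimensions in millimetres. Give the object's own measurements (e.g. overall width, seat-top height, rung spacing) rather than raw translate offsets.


A fence section. Two 95×95 mm posts, 1015 mm tall, stand on the floor with a clear span of 2137 mm between their inner faces. Two horizontal rails of 95×85 mm section span the gap between the posts with their undersides at z = 220 mm and z = 746 mm, flush with the posts' −y face. 9 pickets, each 71 mm wide, 21 mm thick and 937 mm tall, are fixed to the +y face of the rails with their bottoms at z = 69 mm, spaced across the span with a 149 mm gap after the −x post and between neighbouring pickets, with 157 mm left before the +x post.


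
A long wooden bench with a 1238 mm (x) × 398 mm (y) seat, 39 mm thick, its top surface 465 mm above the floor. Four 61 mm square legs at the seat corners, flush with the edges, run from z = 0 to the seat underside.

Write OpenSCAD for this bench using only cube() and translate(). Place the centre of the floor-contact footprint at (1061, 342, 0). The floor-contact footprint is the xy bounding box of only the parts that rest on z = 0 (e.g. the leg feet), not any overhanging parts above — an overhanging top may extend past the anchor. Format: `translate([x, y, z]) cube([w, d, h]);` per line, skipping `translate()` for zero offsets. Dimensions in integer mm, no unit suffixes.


translate([442, 143, 426]) cube([1238, 398, 39]);
translate([442, 143, 0]) cube([61, 61, 426]);
translate([442, 480, 0]) cube([61, 61, 426]);
translate([1619, 143, 0]) cube([61, 61, 426]);
translate([1619, 480, 0]) cube([61, 61, 426]);


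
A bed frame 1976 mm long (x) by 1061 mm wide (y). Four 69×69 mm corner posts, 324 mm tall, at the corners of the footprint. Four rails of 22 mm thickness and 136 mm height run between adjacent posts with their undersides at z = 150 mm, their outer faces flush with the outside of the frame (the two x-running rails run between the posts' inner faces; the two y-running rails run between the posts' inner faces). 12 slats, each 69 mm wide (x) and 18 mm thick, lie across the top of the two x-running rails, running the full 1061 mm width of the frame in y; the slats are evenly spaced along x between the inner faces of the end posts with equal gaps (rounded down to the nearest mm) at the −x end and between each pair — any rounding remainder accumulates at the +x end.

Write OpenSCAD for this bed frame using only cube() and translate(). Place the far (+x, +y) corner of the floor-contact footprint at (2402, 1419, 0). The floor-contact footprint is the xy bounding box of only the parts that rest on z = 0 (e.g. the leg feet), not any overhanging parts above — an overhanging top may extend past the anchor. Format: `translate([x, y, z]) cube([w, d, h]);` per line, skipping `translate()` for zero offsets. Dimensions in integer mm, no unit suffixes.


translate([426, 358, 0]) cube([69, 69, 324]);
translate([426, 1350, 0]) cube([69, 69, 324]);
translate([2333, 358, 0]) cube([69, 69, 324]);
translate([2333, 1350, 0]) cube([69, 69, 324]);
translate([495, 358, 150]) cube([1838, 22, 136]);
translate([495, 1397, 150]) cube([1838, 22, 136]);
translate([426, 427, 150]) cube([22, 923, 136]);
translate([2380, 427, 150]) cube([22, 923, 136]);
translate([572, 358, 286]) cube([69, 1061, 18]);
translate([718, 358, 286]) cube([69, 1061, 18]);
translate([864, 358, 286]) cube([69, 1061, 18]);
translate([1010, 358, 286]) cube([69, 1061, 18]);
translate([1156, 358, 286]) cube([69, 1061, 18]);
translate([1302, 358, 286]) cube([69, 1061, 18]);
translate([1448, 358, 286]) cube([69, 1061, 18]);
translate([1594, 358, 286]) cube([69, 1061, 18]);
translate([1740, 358, 286]) cube([69, 1061, 18]);
translate([1886, 358, 286]) cube([69, 1061, 18]);
translate([2032, 358, 286]) cube([69, 1061, 18]);
translate([2178, 358, 286]) cube([69, 1061, 18]);


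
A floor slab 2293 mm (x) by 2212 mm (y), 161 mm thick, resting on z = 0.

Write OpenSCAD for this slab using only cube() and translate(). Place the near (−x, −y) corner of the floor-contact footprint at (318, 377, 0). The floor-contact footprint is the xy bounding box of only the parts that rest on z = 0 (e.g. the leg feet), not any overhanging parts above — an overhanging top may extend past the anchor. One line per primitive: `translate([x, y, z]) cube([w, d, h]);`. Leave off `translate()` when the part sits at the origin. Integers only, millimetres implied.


translate([318, 377, 0]) cube([2293, 2212, 161]);


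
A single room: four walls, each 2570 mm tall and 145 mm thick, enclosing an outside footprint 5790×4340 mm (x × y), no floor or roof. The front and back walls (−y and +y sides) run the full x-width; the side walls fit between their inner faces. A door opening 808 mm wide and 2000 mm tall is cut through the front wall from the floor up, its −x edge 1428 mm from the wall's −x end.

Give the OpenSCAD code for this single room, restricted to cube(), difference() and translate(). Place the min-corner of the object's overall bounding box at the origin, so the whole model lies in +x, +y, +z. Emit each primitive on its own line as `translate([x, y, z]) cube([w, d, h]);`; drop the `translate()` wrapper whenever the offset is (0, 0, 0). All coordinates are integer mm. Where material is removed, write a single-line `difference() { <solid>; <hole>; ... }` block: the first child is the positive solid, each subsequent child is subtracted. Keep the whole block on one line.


difference() { cube([5790, 145, 2570]); translate([1428, 0, 0]) cube([808, 145, 2000]); }
translate([0, 4195, 0]) cube([5790, 145, 2570]);
translate([0, 145, 0]) cube([145, 4050, 2570]);
translate([5645, 145, 0]) cube([145, 4050, 2570]);


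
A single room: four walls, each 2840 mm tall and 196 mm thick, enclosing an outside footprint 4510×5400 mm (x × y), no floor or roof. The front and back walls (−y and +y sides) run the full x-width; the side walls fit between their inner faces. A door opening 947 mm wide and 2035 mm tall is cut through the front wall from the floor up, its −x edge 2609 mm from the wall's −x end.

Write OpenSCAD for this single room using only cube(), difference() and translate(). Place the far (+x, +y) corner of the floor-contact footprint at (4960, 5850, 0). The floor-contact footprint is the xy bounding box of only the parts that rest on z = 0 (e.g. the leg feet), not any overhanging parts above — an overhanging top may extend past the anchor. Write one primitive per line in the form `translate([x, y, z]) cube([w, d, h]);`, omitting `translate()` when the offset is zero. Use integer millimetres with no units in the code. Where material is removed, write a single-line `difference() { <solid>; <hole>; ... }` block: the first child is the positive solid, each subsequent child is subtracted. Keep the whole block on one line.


difference() { translate([450, 450, 0]) cube([4510, 196, 2840]); translate([3059, 450, 0]) cube([947, 196, 2035]); }
translate([450, 5654, 0]) cube([4510, 196, 2840]);
translate([450, 646, 0]) cube([196, 5008, 2840]);
translate([4764, 646, 0]) cube([196, 5008, 2840]);


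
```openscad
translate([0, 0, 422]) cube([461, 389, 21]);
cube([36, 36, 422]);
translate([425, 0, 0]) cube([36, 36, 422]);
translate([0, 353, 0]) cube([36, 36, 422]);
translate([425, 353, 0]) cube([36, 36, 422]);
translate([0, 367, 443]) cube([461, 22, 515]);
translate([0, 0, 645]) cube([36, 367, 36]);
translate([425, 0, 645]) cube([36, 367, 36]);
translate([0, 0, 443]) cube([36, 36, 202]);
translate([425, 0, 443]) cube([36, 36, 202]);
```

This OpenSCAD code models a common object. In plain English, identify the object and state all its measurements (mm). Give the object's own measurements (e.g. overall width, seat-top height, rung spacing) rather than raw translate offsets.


A chair. The seat is a 461×389×21 mm slab with its top at z = 443 mm, on four 36×36 mm corner legs (flush with the seat edges, standing on z = 0). A flat backrest 22 mm thick, 515 mm tall, spans the full seat width and rises from the seat top along its +y edge, rear face flush with the rear of the seat. Two armrests of 36×36 mm section run along each side from the seat's front edge to the front of the backrest, top faces 238 mm above the seat top and outer faces flush with the seat's x-edges; a 36×36 mm post under the front of each armrest stands on the seat at the front corner.


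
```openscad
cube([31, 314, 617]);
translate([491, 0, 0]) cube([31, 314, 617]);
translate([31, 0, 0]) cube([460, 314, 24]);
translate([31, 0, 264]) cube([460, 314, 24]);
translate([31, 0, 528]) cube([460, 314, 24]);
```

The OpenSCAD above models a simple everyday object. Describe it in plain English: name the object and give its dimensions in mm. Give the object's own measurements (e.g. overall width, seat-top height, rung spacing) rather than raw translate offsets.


An open bookshelf. Two side panels, each 31 mm thick, 314 mm deep and 617 mm tall, stand 522 mm apart (outside-to-outside). Between them sit 3 shelves, each 24 mm thick and 314 mm deep, spanning the full gap between the sides. The bottom shelf rests on the floor (its underside at z = 0) and the clear gap between one shelf's top and the next shelf's underside is 240 mm.


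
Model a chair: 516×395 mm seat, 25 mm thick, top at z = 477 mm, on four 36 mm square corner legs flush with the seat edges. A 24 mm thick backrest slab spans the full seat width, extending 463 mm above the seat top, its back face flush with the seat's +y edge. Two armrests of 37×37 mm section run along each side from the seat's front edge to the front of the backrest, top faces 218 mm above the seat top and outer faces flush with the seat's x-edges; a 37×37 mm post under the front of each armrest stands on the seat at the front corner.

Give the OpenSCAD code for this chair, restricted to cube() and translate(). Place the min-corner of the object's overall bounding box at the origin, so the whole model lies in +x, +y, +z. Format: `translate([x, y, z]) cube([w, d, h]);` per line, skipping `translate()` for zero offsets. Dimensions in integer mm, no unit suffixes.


translate([0, 0, 452]) cube([516, 395, 25]);
cube([36, 36, 452]);
translate([480, 0, 0]) cube([36, 36, 452]);
translate([0, 359, 0]) cube([36, 36, 452]);
translate([480, 359, 0]) cube([36, 36, 452]);
translate([0, 371, 477]) cube([516, 24, 463]);
translate([0, 0, 658]) cube([37, 371, 37]);
translate([479, 0, 658]) cube([37, 371, 37]);
translate([0, 0, 477]) cube([37, 37, 181]);
translate([479, 0, 477]) cube([37, 37, 181]);


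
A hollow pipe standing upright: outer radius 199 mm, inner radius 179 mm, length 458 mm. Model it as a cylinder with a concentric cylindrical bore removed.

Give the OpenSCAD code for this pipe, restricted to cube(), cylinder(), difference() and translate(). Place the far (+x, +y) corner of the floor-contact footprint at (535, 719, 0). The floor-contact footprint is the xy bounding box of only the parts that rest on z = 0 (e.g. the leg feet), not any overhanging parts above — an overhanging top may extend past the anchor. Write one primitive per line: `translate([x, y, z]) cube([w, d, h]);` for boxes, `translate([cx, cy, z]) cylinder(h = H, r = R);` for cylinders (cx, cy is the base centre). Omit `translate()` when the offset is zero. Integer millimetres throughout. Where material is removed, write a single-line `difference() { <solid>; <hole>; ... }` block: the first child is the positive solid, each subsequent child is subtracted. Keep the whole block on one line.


difference() { translate([336, 520, 0]) cylinder(h = 458, r = 199); translate([336, 520, 0]) cylinder(h = 458, r = 179); }


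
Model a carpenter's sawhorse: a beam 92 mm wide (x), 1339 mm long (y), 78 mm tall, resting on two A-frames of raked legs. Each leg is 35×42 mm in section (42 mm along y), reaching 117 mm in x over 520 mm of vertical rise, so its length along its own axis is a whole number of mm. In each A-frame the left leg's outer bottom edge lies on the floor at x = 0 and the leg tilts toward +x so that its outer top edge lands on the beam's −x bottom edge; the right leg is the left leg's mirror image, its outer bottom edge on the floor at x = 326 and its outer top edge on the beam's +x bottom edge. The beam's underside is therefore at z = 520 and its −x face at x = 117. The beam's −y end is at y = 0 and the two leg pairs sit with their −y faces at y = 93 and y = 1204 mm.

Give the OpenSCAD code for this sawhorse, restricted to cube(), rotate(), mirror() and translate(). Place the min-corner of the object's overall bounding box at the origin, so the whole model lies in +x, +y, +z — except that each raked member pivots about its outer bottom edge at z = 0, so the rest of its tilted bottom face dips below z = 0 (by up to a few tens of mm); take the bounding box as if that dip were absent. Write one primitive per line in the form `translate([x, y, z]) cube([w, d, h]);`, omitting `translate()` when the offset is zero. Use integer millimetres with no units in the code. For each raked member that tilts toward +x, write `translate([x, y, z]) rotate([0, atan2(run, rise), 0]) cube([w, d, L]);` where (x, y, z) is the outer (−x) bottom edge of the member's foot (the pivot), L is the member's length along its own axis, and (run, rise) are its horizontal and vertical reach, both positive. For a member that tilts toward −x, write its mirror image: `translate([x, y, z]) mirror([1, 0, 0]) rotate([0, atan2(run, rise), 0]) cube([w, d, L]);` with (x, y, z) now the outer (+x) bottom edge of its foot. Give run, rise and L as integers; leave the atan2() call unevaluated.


translate([117, 0, 520]) cube([92, 1339, 78]);
translate([0, 93, 0]) rotate([0, atan2(117, 520), 0]) cube([35, 42, 533]);
translate([326, 93, 0]) mirror([1, 0, 0]) rotate([0, atan2(117, 520), 0]) cube([35, 42, 533]);
translate([0, 1204, 0]) rotate([0, atan2(117, 520), 0]) cube([35, 42, 533]);
translate([326, 1204, 0]) mirror([1, 0, 0]) rotate([0, atan2(117, 520), 0]) cube([35, 42, 533]);


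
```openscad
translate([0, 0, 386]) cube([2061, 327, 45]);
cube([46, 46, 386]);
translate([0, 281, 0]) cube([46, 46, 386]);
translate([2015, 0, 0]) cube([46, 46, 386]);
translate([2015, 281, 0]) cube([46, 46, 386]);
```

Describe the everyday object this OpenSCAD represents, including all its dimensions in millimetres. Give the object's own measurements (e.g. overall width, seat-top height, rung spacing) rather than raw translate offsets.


A long wooden bench with a 2061 mm (x) × 327 mm (y) seat, 45 mm thick, its top surface 431 mm above the floor. Four 46 mm square legs at the seat corners, flush with the edges, run from z = 0 to the seat underside.


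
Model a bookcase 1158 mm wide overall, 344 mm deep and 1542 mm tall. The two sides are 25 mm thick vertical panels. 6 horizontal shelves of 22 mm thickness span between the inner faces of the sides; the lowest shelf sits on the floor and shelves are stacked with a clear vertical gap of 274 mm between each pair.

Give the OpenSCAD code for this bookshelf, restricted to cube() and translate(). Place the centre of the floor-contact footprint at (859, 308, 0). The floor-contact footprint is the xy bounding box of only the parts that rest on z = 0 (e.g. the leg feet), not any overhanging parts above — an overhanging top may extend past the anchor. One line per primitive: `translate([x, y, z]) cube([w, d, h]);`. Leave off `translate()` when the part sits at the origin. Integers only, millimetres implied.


translate([280, 136, 0]) cube([25, 344, 1542]);
translate([1413, 136, 0]) cube([25, 344, 1542]);
translate([305, 136, 0]) cube([1108, 344, 22]);
translate([305, 136, 296]) cube([1108, 344, 22]);
translate([305, 136, 592]) cube([1108, 344, 22]);
translate([305, 136, 888]) cube([1108, 344, 22]);
translate([305, 136, 1184]) cube([1108, 344, 22]);
translate([305, 136, 1480]) cube([1108, 344, 22]);


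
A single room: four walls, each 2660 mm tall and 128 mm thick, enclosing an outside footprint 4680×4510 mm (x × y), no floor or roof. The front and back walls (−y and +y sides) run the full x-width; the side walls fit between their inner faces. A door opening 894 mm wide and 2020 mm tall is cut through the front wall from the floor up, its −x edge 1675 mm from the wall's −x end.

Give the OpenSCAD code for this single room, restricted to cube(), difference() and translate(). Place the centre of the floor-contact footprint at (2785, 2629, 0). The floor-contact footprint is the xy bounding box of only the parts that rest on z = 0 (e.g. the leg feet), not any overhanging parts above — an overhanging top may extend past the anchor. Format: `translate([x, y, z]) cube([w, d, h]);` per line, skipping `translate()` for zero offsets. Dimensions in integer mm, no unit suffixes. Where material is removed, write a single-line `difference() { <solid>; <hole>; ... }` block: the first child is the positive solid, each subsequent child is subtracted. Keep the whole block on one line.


difference() { translate([445, 374, 0]) cube([4680, 128, 2660]); translate([2120, 374, 0]) cube([894, 128, 2020]); }
translate([445, 4756, 0]) cube([4680, 128, 2660]);
translate([445, 502, 0]) cube([128, 4254, 2660]);
translate([4997, 502, 0]) cube([128, 4254, 2660]);


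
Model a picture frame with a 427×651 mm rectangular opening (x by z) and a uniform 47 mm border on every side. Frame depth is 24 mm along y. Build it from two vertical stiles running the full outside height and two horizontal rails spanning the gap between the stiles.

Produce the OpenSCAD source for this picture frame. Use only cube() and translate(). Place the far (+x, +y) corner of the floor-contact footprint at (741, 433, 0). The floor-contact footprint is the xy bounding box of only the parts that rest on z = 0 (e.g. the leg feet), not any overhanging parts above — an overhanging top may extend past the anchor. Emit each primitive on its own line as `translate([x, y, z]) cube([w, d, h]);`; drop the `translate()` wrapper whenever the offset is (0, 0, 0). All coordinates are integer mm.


translate([220, 409, 0]) cube([47, 24, 745]);
translate([694, 409, 0]) cube([47, 24, 745]);
translate([267, 409, 0]) cube([427, 24, 47]);
translate([267, 409, 698]) cube([427, 24, 47]);


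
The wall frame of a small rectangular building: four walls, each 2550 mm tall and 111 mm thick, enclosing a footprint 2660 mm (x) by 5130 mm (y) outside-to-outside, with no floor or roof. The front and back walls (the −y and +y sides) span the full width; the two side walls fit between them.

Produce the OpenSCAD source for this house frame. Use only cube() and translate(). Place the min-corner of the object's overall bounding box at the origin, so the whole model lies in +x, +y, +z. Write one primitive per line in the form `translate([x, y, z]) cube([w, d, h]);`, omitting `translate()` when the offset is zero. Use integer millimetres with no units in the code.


cube([2660, 111, 2550]);
translate([0, 5019, 0]) cube([2660, 111, 2550]);
translate([0, 111, 0]) cube([111, 4908, 2550]);
translate([2549, 111, 0]) cube([111, 4908, 2550]);


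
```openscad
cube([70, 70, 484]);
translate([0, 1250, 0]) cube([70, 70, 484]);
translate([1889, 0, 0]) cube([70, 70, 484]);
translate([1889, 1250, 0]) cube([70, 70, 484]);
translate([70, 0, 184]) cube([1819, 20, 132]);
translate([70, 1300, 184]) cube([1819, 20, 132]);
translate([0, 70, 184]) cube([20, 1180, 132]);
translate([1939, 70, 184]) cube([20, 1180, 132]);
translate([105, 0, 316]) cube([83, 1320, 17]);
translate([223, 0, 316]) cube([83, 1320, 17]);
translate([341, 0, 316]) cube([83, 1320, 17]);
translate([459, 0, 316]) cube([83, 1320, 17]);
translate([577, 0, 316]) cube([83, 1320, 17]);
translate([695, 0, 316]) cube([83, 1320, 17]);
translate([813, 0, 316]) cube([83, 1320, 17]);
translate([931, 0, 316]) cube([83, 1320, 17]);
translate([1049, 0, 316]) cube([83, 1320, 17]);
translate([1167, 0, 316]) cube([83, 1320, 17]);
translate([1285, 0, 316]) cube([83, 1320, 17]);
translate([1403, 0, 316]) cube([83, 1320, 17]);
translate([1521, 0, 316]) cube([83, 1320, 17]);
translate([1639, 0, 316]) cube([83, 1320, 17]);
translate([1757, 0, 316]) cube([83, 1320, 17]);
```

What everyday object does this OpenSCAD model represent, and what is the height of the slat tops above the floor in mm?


A bed frame. The slat-top height is 333 mm.

Four posts, four rails, and a row of slats — a bed frame. Slats sit on the rails at z = 184 + 132 = 316; with slat thickness 17, the top is 333 mm.


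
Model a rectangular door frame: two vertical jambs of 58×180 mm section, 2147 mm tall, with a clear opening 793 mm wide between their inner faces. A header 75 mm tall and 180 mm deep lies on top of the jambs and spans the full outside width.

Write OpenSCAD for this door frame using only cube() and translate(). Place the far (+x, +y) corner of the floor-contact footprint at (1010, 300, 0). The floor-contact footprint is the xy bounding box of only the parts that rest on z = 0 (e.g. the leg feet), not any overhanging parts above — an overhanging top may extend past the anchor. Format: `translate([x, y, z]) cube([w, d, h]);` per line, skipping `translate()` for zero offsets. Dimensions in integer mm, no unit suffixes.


translate([101, 120, 0]) cube([58, 180, 2147]);
translate([952, 120, 0]) cube([58, 180, 2147]);
translate([101, 120, 2147]) cube([909, 180, 75]);


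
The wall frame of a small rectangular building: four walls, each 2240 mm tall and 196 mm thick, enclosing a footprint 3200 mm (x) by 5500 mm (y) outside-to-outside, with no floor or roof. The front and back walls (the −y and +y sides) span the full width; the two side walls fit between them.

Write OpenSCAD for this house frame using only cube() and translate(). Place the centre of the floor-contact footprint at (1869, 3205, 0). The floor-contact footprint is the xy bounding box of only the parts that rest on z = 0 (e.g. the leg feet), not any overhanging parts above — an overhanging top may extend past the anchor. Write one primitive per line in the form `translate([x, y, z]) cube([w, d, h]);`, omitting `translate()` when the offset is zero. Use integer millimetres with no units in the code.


translate([269, 455, 0]) cube([3200, 196, 2240]);
translate([269, 5759, 0]) cube([3200, 196, 2240]);
translate([269, 651, 0]) cube([196, 5108, 2240]);
translate([3273, 651, 0]) cube([196, 5108, 2240]);


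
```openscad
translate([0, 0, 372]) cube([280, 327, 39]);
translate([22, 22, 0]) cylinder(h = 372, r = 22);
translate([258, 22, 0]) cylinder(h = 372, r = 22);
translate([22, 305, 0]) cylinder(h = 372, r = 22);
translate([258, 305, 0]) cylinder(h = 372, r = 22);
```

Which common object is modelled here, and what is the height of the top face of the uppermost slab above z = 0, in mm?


A stool. The seat height is 411 mm.

A 280×327×39 slab at z = 372 on four corner cylinders — a stool. The seat top is 372 + 39 = 411 mm.


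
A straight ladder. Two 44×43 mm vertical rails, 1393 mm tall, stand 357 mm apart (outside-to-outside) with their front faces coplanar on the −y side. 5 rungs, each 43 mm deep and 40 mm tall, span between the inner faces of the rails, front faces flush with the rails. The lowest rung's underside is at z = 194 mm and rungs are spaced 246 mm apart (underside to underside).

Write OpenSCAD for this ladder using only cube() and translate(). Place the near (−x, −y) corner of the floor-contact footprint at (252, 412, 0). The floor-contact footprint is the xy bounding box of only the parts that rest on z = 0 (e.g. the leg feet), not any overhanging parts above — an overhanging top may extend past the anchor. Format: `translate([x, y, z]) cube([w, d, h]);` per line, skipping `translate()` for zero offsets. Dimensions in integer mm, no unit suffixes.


translate([252, 412, 0]) cube([44, 43, 1393]);
translate([565, 412, 0]) cube([44, 43, 1393]);
translate([296, 412, 194]) cube([269, 43, 40]);
translate([296, 412, 440]) cube([269, 43, 40]);
translate([296, 412, 686]) cube([269, 43, 40]);
translate([296, 412, 932]) cube([269, 43, 40]);
translate([296, 412, 1178]) cube([269, 43, 40]);


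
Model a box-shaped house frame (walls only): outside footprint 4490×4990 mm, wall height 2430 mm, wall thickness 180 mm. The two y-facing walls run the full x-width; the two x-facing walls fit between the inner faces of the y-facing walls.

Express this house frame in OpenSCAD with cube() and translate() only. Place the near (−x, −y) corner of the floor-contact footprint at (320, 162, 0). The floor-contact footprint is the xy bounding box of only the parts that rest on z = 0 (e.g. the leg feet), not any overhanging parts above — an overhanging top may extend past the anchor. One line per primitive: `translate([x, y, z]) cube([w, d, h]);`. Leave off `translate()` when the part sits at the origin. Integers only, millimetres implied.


translate([320, 162, 0]) cube([4490, 180, 2430]);
translate([320, 4972, 0]) cube([4490, 180, 2430]);
translate([320, 342, 0]) cube([180, 4630, 2430]);
translate([4630, 342, 0]) cube([180, 4630, 2430]);


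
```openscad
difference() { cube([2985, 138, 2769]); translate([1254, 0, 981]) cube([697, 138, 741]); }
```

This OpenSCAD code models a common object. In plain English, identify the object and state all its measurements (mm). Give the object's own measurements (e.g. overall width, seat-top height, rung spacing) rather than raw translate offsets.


A wall 2985 mm long (x), 138 mm thick (y), 2769 mm tall, with a rectangular window opening cut through it. The opening is 697 mm wide and 741 mm tall; its sill is at z = 981 mm and its near (−x) edge is 1254 mm from the wall's −x end. The opening passes through the full wall thickness.


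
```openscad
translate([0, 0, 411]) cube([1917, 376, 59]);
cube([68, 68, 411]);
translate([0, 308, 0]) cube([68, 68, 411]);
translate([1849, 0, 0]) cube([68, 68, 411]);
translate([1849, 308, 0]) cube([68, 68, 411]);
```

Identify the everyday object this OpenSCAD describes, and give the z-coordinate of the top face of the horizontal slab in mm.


A bench. The seat-top height is 470 mm.

A long slab on four corner posts — a bench. The slab sits at z = 411 with thickness 59, so the top is 411 + 59 = 470 mm.


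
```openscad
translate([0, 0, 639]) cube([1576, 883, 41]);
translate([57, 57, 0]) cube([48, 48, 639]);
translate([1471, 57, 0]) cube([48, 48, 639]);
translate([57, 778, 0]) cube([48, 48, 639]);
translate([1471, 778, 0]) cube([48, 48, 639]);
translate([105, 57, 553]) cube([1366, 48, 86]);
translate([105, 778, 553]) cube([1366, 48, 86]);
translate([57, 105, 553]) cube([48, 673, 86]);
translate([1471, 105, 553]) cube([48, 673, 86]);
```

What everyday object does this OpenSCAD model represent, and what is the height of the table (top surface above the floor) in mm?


A table. The table height is 680 mm.

A 1576×883×41 slab sits at z = 639 on four 48 mm square posts — a table. The top surface is at 639 + 41 = 680 mm.


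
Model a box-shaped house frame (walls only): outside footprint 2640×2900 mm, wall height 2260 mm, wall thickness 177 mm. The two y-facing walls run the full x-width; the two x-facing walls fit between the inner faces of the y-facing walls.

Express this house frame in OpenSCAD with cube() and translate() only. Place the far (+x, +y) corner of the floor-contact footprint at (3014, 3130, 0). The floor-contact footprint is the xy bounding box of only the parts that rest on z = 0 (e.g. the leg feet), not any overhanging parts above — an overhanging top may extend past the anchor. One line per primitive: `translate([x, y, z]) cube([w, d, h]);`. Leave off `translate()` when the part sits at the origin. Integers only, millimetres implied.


translate([374, 230, 0]) cube([2640, 177, 2260]);
translate([374, 2953, 0]) cube([2640, 177, 2260]);
translate([374, 407, 0]) cube([177, 2546, 2260]);
translate([2837, 407, 0]) cube([177, 2546, 2260]);


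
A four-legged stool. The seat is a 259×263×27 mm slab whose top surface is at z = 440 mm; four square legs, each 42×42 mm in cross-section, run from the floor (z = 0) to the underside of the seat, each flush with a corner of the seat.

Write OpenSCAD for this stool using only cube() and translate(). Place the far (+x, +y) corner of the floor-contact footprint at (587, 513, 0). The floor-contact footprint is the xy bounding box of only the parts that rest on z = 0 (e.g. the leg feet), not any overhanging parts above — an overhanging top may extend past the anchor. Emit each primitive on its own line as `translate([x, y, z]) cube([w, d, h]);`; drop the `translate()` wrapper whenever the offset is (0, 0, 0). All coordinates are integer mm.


translate([328, 250, 413]) cube([259, 263, 27]);
translate([328, 250, 0]) cube([42, 42, 413]);
translate([545, 250, 0]) cube([42, 42, 413]);
translate([328, 471, 0]) cube([42, 42, 413]);
translate([545, 471, 0]) cube([42, 42, 413]);


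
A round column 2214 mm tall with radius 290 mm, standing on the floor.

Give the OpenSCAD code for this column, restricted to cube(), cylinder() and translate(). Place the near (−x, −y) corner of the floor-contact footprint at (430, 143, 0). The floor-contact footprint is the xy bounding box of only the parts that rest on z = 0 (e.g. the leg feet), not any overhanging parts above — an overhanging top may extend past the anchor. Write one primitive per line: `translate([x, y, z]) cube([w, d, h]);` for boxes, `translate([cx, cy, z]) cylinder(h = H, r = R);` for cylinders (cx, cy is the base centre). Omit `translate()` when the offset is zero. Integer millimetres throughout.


translate([720, 433, 0]) cylinder(h = 2214, r = 290);


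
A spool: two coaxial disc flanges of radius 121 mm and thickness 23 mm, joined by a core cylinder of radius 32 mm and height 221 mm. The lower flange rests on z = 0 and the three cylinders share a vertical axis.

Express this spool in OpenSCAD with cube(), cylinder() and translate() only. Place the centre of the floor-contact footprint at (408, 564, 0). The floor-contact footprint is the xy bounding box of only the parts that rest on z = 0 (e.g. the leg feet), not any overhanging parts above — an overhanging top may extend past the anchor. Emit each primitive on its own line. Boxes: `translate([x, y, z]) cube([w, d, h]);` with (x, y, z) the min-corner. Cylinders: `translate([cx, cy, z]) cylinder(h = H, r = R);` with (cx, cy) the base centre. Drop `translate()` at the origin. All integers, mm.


translate([408, 564, 0]) cylinder(h = 23, r = 121);
translate([408, 564, 23]) cylinder(h = 221, r = 32);
translate([408, 564, 244]) cylinder(h = 23, r = 121);


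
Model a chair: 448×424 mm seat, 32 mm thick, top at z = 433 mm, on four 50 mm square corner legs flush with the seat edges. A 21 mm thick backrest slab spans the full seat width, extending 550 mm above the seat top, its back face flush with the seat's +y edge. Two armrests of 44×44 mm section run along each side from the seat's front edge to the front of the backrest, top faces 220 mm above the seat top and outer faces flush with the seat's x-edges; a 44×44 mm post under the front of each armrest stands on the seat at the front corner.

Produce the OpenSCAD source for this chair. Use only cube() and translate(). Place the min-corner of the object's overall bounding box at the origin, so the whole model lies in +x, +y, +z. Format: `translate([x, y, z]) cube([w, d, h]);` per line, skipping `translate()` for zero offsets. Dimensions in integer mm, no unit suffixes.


translate([0, 0, 401]) cube([448, 424, 32]);
cube([50, 50, 401]);
translate([398, 0, 0]) cube([50, 50, 401]);
translate([0, 374, 0]) cube([50, 50, 401]);
translate([398, 374, 0]) cube([50, 50, 401]);
translate([0, 403, 433]) cube([448, 21, 550]);
translate([0, 0, 609]) cube([44, 403, 44]);
translate([404, 0, 609]) cube([44, 403, 44]);
translate([0, 0, 433]) cube([44, 44, 176]);
translate([404, 0, 433]) cube([44, 44, 176]);


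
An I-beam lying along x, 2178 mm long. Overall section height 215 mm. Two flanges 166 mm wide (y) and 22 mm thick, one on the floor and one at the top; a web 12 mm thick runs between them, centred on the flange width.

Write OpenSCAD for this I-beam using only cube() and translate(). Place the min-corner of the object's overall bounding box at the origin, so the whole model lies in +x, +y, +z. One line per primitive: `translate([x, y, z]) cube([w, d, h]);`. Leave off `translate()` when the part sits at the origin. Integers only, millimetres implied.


cube([2178, 166, 22]);
translate([0, 77, 22]) cube([2178, 12, 171]);
translate([0, 0, 193]) cube([2178, 166, 22]);


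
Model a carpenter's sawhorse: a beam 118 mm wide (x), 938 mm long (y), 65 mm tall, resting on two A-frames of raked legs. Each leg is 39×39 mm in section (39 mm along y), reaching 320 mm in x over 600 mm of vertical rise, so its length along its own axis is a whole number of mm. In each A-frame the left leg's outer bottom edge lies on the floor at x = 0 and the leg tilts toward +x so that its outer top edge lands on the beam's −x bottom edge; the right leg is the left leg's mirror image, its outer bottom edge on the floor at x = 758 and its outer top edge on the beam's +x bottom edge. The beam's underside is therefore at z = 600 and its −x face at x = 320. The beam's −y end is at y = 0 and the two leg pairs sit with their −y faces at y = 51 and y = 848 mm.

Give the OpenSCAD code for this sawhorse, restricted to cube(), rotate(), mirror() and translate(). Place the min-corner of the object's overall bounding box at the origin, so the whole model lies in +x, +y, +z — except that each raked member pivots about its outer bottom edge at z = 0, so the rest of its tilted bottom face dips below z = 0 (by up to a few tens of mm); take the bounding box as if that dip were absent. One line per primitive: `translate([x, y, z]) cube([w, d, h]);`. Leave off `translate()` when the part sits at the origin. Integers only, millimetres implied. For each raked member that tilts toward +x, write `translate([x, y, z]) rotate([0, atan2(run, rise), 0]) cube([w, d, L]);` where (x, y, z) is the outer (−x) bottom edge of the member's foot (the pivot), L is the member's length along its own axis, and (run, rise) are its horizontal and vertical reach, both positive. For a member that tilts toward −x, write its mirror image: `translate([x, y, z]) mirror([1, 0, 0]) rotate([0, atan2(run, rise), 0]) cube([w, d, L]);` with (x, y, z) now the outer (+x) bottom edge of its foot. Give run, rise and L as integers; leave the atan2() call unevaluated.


// leg length = √(320² + 600²) = 680
// right-leg outer foot x = 2·320 + 118 = 758
// beam min-corner = (320, 0, 600)
translate([320, 0, 600]) cube([118, 938, 65]);
translate([0, 51, 0]) rotate([0, atan2(320, 600), 0]) cube([39, 39, 680]);
translate([758, 51, 0]) mirror([1, 0, 0]) rotate([0, atan2(320, 600), 0]) cube([39, 39, 680]);
translate([0, 848, 0]) rotate([0, atan2(320, 600), 0]) cube([39, 39, 680]);
translate([758, 848, 0]) mirror([1, 0, 0]) rotate([0, atan2(320, 600), 0]) cube([39, 39, 680]);


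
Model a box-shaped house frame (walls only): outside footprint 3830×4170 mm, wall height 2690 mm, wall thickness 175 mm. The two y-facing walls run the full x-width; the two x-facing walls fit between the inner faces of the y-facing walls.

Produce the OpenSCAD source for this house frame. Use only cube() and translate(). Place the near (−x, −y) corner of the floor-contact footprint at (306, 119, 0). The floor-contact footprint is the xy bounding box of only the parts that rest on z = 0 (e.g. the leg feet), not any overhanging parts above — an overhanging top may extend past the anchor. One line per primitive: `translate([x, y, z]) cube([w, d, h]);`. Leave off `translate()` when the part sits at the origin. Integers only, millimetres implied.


translate([306, 119, 0]) cube([3830, 175, 2690]);
translate([306, 4114, 0]) cube([3830, 175, 2690]);
translate([306, 294, 0]) cube([175, 3820, 2690]);
translate([3961, 294, 0]) cube([175, 3820, 2690]);


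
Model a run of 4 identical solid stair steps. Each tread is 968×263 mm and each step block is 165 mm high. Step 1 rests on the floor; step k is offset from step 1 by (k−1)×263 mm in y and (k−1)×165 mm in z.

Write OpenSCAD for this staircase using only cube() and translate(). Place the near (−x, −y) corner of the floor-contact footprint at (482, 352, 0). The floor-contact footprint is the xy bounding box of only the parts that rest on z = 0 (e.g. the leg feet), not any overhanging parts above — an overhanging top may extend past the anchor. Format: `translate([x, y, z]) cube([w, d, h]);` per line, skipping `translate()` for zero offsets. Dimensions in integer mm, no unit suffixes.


translate([482, 352, 0]) cube([968, 263, 165]);
translate([482, 615, 165]) cube([968, 263, 165]);
translate([482, 878, 330]) cube([968, 263, 165]);
translate([482, 1141, 495]) cube([968, 263, 165]);
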